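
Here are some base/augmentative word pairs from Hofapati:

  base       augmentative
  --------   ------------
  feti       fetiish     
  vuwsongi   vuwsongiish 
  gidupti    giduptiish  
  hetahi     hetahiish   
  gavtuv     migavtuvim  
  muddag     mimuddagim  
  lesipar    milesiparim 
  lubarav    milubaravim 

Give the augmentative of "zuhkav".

gidupti and gavtuv both begin with g- yet inflect differently (giduptiish, migavtuvim), so the first letter is not what conditions the rule; the final letter is.
"zuhkav" ends in -v. The stems ending in -v (gavtuv → migavtuvim, lubarav → milubaravim) add mi- … -im around the stem.
So zuhkav → mizuhkavim.

mizuhkavim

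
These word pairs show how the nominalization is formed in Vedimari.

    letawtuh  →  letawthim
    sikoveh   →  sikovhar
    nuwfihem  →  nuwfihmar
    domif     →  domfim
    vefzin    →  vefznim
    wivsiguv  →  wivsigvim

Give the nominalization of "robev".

robvar

sikoveh and letawtuh both end in -h yet inflect differently (sikovhar, letawthim), so the final letter is not what conditions the rule; the last vowel is.
"robev" has last vowel 'e'. The stems whose last vowel is 'e' (sikoveh → sikovhar, nuwfihem → nuwfihmar) delete the last vowel and add -ar.
The other pattern: stems whose last vowel is 'i' or 'u' delete the last vowel and add -im.
So robev → robvar.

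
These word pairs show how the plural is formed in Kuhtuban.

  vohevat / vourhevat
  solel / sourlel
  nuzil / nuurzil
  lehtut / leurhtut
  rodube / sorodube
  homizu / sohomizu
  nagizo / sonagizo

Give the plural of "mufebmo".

"mufebmo" ends in a vowel. The stems ending in a vowel (rodube → sorodube, homizu → sohomizu, nagizo → sonagizo) add the prefix so-.
The other pattern: stems ending in a consonant insert -ur- after the first vowel.
So mufebmo → somufebmo.

somufebmo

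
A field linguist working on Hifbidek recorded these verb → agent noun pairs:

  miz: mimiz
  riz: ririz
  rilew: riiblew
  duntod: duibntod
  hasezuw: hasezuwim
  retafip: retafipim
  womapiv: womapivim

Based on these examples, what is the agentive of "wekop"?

rilew and hasezuw both end in -w yet inflect differently (riiblew, hasezuwim), so the final letter is not what conditions the rule; the number of vowels is.
"wekop" has 2 vowels. The stems with 2 vowels (rilew → riiblew, duntod → duibntod) insert -ib- after the first vowel.
The other patterns: stems with 1 vowel repeat the first consonant+vowel as a prefix; stems with 3 vowels add -im.
So wekop → weibkop.

weibkop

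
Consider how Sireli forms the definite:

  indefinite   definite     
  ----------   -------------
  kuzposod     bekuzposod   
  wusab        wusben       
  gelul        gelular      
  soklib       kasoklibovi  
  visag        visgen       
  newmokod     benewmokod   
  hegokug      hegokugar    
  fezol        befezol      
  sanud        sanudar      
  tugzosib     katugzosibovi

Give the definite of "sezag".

hegokug and visag both end in -g yet inflect differently (hegokugar, visgen), so the final letter is not what conditions the rule; the last vowel is.
"sezag" has last vowel 'a'. The stems whose last vowel is 'a' (wusab → wusben, visag → visgen) delete the last vowel and add -en.
The other patterns: stems whose last vowel is 'u' add -ar; stems whose last vowel is 'o' add the prefix be-; stems whose last vowel is 'i' add ka- … -ovi around the stem.
So sezag → sezgen.

sezgen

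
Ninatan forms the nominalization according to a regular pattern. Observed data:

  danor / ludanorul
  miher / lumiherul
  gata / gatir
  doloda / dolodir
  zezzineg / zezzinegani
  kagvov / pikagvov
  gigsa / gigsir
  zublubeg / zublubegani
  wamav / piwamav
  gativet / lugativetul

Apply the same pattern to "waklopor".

"waklopor" ends in -r. The stems ending in -r (miher → lumiherul, danor → ludanorul) add lu- … -ul around the stem.
So waklopor → luwakloporul.

luwakloporul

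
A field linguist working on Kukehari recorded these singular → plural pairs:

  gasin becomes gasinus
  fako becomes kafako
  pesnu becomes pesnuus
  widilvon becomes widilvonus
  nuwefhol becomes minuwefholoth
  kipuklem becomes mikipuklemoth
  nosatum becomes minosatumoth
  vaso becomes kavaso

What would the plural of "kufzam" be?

vaso and widilvon both have last vowel 'o' yet inflect differently (kavaso, widilvonus), so the last vowel is not what conditions the rule; the final letter is.
"kufzam" ends in -m. The stems ending in -m (kipuklem → mikipuklemoth, nosatum → minosatumoth) add mi- … -oth around the stem.
The other patterns: stems ending in -o add the prefix ka-; stems ending in -n or -u add -us.
So kufzam → mikufzamoth.

mikufzamoth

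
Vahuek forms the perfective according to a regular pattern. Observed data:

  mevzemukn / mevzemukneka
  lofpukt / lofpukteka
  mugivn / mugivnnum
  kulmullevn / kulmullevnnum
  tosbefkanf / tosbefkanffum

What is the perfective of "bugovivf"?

mevzemukn and mugivn both end in -n yet inflect differently (mevzemukneka, mugivnnum), so the final letter is not what conditions the rule; the second-to-last letter is.
"bugovivf" has second-to-last letter 'v'. The stems whose second-to-last letter is 'v' (mugivn → mugivnnum, kulmullevn → kulmullevnnum) double the final consonant and add -um.
The other pattern: stems whose second-to-last letter is 'k' add -eka.
So bugovivf → bugovivffum.

bugovivffum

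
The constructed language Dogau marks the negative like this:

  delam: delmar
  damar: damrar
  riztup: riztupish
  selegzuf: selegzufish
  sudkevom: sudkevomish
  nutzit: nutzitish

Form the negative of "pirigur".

"pirigur" has last vowel 'u'. The stems whose last vowel is 'u' (riztup → riztupish, selegzuf → selegzufish) add -ish.
So pirigur → pirigurish.

pirigurish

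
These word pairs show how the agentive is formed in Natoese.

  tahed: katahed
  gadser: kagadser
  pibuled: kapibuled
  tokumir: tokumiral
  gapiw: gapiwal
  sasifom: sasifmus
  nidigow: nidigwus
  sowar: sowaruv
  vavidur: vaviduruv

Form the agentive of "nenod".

gadser and tokumir both end in -r yet inflect differently (kagadser, tokumiral), so the final letter is not what conditions the rule; the last vowel is.
"nenod" has last vowel 'o'. The stems whose last vowel is 'o' (sasifom → sasifmus, nidigow → nidigwus) delete the last vowel and add -us.
So nenod → nendus.

nendus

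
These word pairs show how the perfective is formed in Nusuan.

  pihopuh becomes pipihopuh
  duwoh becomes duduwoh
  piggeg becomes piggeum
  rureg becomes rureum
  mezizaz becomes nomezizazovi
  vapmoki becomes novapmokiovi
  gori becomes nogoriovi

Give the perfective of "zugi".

pihopuh and piggeg both begin with p- yet inflect differently (pipihopuh, piggeum), so the first letter is not what conditions the rule; the final letter is.
"zugi" ends in -i. The stems ending in -i (vapmoki → novapmokiovi, gori → nogoriovi) add no- … -ovi around the stem.
So zugi → nozugiovi.

nozugiovi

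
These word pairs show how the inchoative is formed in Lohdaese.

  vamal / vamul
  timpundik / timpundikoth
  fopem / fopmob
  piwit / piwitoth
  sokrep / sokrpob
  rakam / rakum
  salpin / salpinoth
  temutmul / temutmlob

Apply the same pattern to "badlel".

vamal and temutmul both end in -l yet inflect differently (vamul, temutmlob), so the final letter is not what conditions the rule; the last vowel is.
"badlel" has last vowel 'e'. The stems whose last vowel is 'e' (sokrep → sokrpob, fopem → fopmob) delete the last vowel and add -ob.
The other patterns: stems whose last vowel is 'a' change the last vowel to 'u'; stems whose last vowel is 'i' add -oth.
So badlel → badllob.

badllob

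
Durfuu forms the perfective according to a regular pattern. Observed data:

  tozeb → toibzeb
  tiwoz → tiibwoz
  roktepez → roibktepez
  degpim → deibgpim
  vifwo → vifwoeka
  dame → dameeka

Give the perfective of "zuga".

zugaeka

tiwoz and vifwo both have last vowel 'o' yet inflect differently (tiibwoz, vifwoeka), so the last vowel is not what conditions the rule; whether the stem ends in a vowel or a consonant is.
"zuga" ends in a vowel. The stems ending in a vowel (vifwo → vifwoeka, dame → dameeka) add -eka.
So zuga → zugaeka.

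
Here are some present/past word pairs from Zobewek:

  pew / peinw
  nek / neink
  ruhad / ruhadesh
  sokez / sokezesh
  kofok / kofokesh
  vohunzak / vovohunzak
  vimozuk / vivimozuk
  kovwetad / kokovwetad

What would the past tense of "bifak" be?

bifakesh

nek and kofok both end in -k yet inflect differently (neink, kofokesh), so the final letter is not what conditions the rule; the number of vowels is.
"bifak" has 2 vowels. The stems with 2 vowels (ruhad → ruhadesh, sokez → sokezesh, kofok → kofokesh) add -esh.
So bifak → bifakesh.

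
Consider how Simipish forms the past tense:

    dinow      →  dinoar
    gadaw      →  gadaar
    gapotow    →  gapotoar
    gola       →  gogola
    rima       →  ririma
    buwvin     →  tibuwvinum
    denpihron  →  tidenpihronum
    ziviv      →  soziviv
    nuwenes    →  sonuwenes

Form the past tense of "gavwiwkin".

gadaw and gola both have last vowel 'a' yet inflect differently (gadaar, gogola), so the last vowel is not what conditions the rule; the final letter is.
"gavwiwkin" ends in -n. The stems ending in -n (buwvin → tibuwvinum, denpihron → tidenpihronum) add ti- … -um around the stem.
So gavwiwkin → tigavwiwkinum.

tigavwiwkinum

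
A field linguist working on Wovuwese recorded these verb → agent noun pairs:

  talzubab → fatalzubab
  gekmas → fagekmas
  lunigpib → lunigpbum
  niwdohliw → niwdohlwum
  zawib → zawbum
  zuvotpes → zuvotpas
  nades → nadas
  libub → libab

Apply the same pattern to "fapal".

fafapal

"fapal" has last vowel 'a'. The stems whose last vowel is 'a' (talzubab → fatalzubab, gekmas → fagekmas) add the prefix fa-.
So fapal → fafapal.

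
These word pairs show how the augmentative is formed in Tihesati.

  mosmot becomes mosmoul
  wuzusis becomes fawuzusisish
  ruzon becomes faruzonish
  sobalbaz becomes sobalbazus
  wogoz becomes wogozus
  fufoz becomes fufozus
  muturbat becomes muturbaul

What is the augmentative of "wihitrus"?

sobalbaz and muturbat both have last vowel 'a' yet inflect differently (sobalbazus, muturbaul), so the last vowel is not what conditions the rule; the final letter is.
"wihitrus" ends in -s. The one such stem in the data (wuzusis → fawuzusisish) adds fa- … -ish around the stem, so the same rule applies.
So wihitrus → fawihitrusish.

fawihitrusish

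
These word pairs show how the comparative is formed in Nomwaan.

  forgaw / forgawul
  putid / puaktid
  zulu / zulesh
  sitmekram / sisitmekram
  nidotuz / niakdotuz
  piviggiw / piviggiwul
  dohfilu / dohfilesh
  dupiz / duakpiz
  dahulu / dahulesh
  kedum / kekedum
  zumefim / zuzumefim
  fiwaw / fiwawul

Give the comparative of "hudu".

hudesh

forgaw and sitmekram both have last vowel 'a' yet inflect differently (forgawul, sisitmekram), so the last vowel is not what conditions the rule; the final letter is.
"hudu" ends in -u. The stems ending in -u (dohfilu → dohfilesh, dahulu → dahulesh, zulu → zulesh) drop the final letter and add -esh.
So hudu → hudesh.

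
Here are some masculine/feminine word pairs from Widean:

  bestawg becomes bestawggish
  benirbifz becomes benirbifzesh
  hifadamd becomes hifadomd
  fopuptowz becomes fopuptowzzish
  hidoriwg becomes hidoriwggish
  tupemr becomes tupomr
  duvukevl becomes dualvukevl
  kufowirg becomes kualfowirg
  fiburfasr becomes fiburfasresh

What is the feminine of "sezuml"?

sezoml

"sezuml" has second-to-last letter 'm'. The stems whose second-to-last letter is 'm' (hifadamd → hifadomd, tupemr → tupomr) change the last vowel to 'o'.
The other patterns: stems whose second-to-last letter is 'f' or 's' add -esh; stems whose second-to-last letter is 'w' double the final consonant and add -ish; stems whose second-to-last letter is 'r' or 'v' insert -al- after the first vowel.
So sezuml → sezoml.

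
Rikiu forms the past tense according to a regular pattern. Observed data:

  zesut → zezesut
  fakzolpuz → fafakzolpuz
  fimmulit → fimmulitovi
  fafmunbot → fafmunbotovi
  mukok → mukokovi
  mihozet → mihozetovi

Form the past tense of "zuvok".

zesut and fimmulit both end in -t yet inflect differently (zezesut, fimmulitovi), so the final letter is not what conditions the rule; the last vowel is.
"zuvok" has last vowel 'o'. The stems whose last vowel is 'o' (fafmunbot → fafmunbotovi, mukok → mukokovi) add -ovi.
So zuvok → zuvokovi.

zuvokovi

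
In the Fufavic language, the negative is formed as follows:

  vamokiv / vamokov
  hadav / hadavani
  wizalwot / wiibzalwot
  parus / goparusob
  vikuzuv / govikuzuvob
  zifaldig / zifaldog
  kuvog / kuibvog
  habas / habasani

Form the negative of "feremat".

"feremat" has last vowel 'a'. The stems whose last vowel is 'a' (habas → habasani, hadav → hadavani) add -ani.
The other patterns: stems whose last vowel is 'o' insert -ib- after the first vowel; stems whose last vowel is 'i' change the last vowel to 'o'; stems whose last vowel is 'u' add go- … -ob around the stem.
So feremat → ferematani.

ferematani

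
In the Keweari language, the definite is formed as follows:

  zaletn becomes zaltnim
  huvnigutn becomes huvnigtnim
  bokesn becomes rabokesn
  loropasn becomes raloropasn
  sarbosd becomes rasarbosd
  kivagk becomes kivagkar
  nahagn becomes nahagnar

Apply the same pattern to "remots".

"remots" has second-to-last letter 't'. The stems whose second-to-last letter is 't' (zaletn → zaltnim, huvnigutn → huvnigtnim) delete the last vowel and add -im.
So remots → remtsim.

remtsim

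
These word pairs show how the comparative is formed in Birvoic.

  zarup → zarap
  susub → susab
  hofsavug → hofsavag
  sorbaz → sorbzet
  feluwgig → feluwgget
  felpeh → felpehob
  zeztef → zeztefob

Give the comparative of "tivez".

tivezob

"tivez" has last vowel 'e'. The stems whose last vowel is 'e' (felpeh → felpehob, zeztef → zeztefob) add -ob.
The other patterns: stems whose last vowel is 'u' change the last vowel to 'a'; stems whose last vowel is 'a' or 'i' delete the last vowel and add -et.
So tivez → tivezob.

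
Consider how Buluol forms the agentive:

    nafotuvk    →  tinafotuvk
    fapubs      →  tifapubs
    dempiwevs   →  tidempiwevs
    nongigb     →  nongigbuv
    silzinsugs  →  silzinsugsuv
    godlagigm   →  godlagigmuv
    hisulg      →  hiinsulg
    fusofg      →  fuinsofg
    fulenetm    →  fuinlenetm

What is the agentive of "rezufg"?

"rezufg" has second-to-last letter 'f'. The one such stem in the data (fusofg → fuinsofg) inserts -in- after the first vowel (as do hisulg, fulenetm), so the same rule applies.
The other patterns: stems whose second-to-last letter is 'b' or 'v' add the prefix ti-; stems whose second-to-last letter is 'g' add -uv.
So rezufg → reinzufg.

reinzufg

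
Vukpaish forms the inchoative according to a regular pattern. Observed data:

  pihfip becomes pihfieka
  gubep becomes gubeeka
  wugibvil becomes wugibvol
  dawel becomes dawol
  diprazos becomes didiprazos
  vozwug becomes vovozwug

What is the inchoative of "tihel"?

tihol

"tihel" ends in -l. The stems ending in -l (wugibvil → wugibvol, dawel → dawol) change the last vowel to 'o'.
The other patterns: stems ending in -p drop the final letter and add -eka; stems ending in -g or -s repeat the first consonant+vowel as a prefix.
So tihel → tihol.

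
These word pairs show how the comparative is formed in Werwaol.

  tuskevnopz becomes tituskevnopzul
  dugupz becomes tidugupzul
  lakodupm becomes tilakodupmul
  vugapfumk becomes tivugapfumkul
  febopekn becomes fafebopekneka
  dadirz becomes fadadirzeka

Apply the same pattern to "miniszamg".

tuskevnopz and dadirz both end in -z yet inflect differently (tituskevnopzul, fadadirzeka), so the final letter is not what conditions the rule; the second-to-last letter is.
"miniszamg" has second-to-last letter 'm'. The one such stem in the data (vugapfumk → tivugapfumkul) adds ti- … -ul around the stem, so the same rule applies.
So miniszamg → timiniszamgul.

timiniszamgul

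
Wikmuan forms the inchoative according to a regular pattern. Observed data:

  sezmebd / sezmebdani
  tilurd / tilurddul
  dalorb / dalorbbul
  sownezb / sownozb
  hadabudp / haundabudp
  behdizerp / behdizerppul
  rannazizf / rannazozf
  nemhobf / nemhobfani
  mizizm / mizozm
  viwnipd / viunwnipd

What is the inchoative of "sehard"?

seharddul

"sehard" has second-to-last letter 'r'. The stems whose second-to-last letter is 'r' (dalorb → dalorbbul, tilurd → tilurddul, behdizerp → behdizerppul) double the final consonant and add -ul.
The other patterns: stems whose second-to-last letter is 'b' add -ani; stems whose second-to-last letter is 'z' change the last vowel to 'o'; stems whose second-to-last letter is 'd' or 'p' insert -un- after the first vowel.
So sehard → seharddul.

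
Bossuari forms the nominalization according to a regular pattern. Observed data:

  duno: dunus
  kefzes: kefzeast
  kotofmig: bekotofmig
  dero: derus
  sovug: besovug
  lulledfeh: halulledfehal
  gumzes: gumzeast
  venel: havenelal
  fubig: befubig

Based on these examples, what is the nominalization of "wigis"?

kefzes and venel both have last vowel 'e' yet inflect differently (kefzeast, havenelal), so the last vowel is not what conditions the rule; the final letter is.
"wigis" ends in -s. The stems ending in -s (kefzes → kefzeast, gumzes → gumzeast) drop the final letter and add -ast.
The other patterns: stems ending in -g add the prefix be-; stems ending in -o drop the final letter and add -us; stems ending in -h or -l add ha- … -al around the stem.
So wigis → wigiast.

wigiast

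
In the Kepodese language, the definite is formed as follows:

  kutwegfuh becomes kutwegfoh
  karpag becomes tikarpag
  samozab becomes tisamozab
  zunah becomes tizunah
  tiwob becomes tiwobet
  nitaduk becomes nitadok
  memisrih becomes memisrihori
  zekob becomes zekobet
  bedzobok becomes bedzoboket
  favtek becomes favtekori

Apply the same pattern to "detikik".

detikikori

bedzobok and nitaduk both end in -k yet inflect differently (bedzoboket, nitadok), so the final letter is not what conditions the rule; the last vowel is.
"detikik" has last vowel 'i'. The one such stem in the data (memisrih → memisrihori) adds -ori, so the same rule applies.
So detikik → detikikori.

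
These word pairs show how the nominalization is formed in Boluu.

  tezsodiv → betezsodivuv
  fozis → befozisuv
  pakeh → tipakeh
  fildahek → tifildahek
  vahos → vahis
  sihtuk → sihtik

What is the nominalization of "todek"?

titodek

fozis and vahos both end in -s yet inflect differently (befozisuv, vahis), so the final letter is not what conditions the rule; the last vowel is.
"todek" has last vowel 'e'. The stems whose last vowel is 'e' (pakeh → tipakeh, fildahek → tifildahek) add the prefix ti-.
The other patterns: stems whose last vowel is 'i' add be- … -uv around the stem; stems whose last vowel is 'o' or 'u' change the last vowel to 'i'.
So todek → titodek.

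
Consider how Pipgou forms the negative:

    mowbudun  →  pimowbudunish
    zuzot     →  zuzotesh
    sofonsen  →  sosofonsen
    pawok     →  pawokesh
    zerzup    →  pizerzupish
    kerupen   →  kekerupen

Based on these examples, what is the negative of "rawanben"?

rarawanben

"rawanben" has last vowel 'e'. The stems whose last vowel is 'e' (sofonsen → sosofonsen, kerupen → kekerupen) repeat the first consonant+vowel as a prefix.
So rawanben → rarawanben.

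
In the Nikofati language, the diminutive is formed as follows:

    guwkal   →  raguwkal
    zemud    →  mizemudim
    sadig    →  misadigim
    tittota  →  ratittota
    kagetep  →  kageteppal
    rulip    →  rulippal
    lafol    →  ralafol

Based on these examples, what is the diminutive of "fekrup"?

rulip and sadig both have last vowel 'i' yet inflect differently (rulippal, misadigim), so the last vowel is not what conditions the rule; the final letter is.
"fekrup" ends in -p. The stems ending in -p (rulip → rulippal, kagetep → kageteppal) double the final consonant and add -al.
The other patterns: stems ending in -a or -l add the prefix ra-; stems ending in -d or -g add mi- … -im around the stem.
So fekrup → fekruppal.

fekruppal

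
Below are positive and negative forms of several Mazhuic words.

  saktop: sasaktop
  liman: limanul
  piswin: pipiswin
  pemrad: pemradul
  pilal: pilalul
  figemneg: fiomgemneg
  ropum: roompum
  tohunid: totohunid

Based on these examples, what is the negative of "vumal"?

piswin and liman both end in -n yet inflect differently (pipiswin, limanul), so the final letter is not what conditions the rule; the last vowel is.
"vumal" has last vowel 'a'. The stems whose last vowel is 'a' (liman → limanul, pemrad → pemradul, pilal → pilalul) add -ul.
So vumal → vumalul.

vumalul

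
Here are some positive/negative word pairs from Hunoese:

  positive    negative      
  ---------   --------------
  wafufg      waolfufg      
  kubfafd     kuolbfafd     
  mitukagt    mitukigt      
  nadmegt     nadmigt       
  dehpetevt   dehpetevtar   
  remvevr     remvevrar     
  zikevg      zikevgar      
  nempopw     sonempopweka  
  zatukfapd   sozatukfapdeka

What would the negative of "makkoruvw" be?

mitukagt and dehpetevt both end in -t yet inflect differently (mitukigt, dehpetevtar), so the final letter is not what conditions the rule; the second-to-last letter is.
"makkoruvw" has second-to-last letter 'v'. The stems whose second-to-last letter is 'v' (dehpetevt → dehpetevtar, remvevr → remvevrar, zikevg → zikevgar) add -ar.
So makkoruvw → makkoruvwar.

makkoruvwar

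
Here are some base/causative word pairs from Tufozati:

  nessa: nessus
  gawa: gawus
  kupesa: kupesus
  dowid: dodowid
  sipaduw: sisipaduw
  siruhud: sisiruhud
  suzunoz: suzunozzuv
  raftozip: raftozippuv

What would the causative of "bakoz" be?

bakozzuv

dowid and raftozip both have last vowel 'i' yet inflect differently (dodowid, raftozippuv), so the last vowel is not what conditions the rule; the final letter is.
"bakoz" ends in -z. The one such stem in the data (suzunoz → suzunozzuv) doubles the final consonant and adds -uv (as does raftozip), so the same rule applies.
So bakoz → bakozzuv.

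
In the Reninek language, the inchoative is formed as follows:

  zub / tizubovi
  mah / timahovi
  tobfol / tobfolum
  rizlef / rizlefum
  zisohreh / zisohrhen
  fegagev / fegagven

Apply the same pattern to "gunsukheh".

"gunsukheh" has 3 vowels. The stems with 3 vowels (zisohreh → zisohrhen, fegagev → fegagven) delete the last vowel and add -en.
So gunsukheh → gunsukhhen.

gunsukhhen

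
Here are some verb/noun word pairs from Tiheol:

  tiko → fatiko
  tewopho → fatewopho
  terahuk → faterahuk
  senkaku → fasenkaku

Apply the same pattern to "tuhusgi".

Every pair shown (tiko → fatiko, tewopho → fatewopho, terahuk → faterahuk, …) follows the same rule: add the prefix fa-.
So tuhusgi → fatuhusgi.

fatuhusgi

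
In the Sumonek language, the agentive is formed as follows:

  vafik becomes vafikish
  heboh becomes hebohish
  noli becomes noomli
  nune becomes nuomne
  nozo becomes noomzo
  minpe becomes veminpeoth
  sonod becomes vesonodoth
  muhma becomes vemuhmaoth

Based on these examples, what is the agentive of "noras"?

"noras" begins with n-. The stems beginning with n- (noli → noomli, nune → nuomne, nozo → noomzo) insert -om- after the first vowel.
The other patterns: stems beginning with h- or v- add -ish; stems beginning with m- or s- add ve- … -oth around the stem.
So noras → noomras.

noomras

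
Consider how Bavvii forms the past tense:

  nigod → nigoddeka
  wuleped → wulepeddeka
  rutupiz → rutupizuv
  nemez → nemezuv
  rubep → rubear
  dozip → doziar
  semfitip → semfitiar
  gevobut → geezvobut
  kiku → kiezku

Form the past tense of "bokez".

wuleped and nemez both have last vowel 'e' yet inflect differently (wulepeddeka, nemezuv), so the last vowel is not what conditions the rule; the final letter is.
"bokez" ends in -z. The stems ending in -z (rutupiz → rutupizuv, nemez → nemezuv) add -uv.
So bokez → bokezuv.

bokezuv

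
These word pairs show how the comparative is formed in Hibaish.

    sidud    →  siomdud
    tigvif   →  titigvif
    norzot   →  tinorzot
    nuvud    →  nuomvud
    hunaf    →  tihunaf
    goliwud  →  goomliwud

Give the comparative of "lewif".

nuvud and norzot both begin with n- yet inflect differently (nuomvud, tinorzot), so the first letter is not what conditions the rule; the final letter is.
"lewif" ends in -f. The stems ending in -f (tigvif → titigvif, hunaf → tihunaf) add the prefix ti-.
So lewif → tilewif.

tilewif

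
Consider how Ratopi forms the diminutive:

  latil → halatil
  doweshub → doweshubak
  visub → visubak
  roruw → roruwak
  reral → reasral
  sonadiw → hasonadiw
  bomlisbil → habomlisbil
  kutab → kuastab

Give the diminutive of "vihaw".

viashaw

sonadiw and roruw both end in -w yet inflect differently (hasonadiw, roruwak), so the final letter is not what conditions the rule; the last vowel is.
"vihaw" has last vowel 'a'. The stems whose last vowel is 'a' (kutab → kuastab, reral → reasral) insert -as- after the first vowel.
The other patterns: stems whose last vowel is 'i' add the prefix ha-; stems whose last vowel is 'u' add -ak.
So vihaw → viashaw.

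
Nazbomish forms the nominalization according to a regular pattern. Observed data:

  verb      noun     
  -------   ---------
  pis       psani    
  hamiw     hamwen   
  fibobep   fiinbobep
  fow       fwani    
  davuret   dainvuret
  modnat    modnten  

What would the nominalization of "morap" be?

morpen

fow and hamiw both end in -w yet inflect differently (fwani, hamwen), so the final letter is not what conditions the rule; the number of vowels is.
"morap" has 2 vowels. The stems with 2 vowels (modnat → modnten, hamiw → hamwen) delete the last vowel and add -en.
So morap → morpen.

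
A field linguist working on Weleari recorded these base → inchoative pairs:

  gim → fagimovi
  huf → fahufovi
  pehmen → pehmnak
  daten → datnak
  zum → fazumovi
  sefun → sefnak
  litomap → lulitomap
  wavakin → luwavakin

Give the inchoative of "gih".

pehmen and wavakin both end in -n yet inflect differently (pehmnak, luwavakin), so the final letter is not what conditions the rule; the number of vowels is.
"gih" has 1 vowel. The stems with 1 vowel (huf → fahufovi, zum → fazumovi, gim → fagimovi) add fa- … -ovi around the stem.
The other patterns: stems with 2 vowels delete the last vowel and add -ak; stems with 3 vowels add the prefix lu-.
So gih → fagihovi.

fagihovi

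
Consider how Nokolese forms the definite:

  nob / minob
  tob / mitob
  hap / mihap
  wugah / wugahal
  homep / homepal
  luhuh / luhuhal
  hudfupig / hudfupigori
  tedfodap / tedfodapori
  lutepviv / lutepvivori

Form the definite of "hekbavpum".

"hekbavpum" has 3 vowels. The stems with 3 vowels (hudfupig → hudfupigori, tedfodap → tedfodapori, lutepviv → lutepvivori) add -ori.
So hekbavpum → hekbavpumori.

hekbavpumori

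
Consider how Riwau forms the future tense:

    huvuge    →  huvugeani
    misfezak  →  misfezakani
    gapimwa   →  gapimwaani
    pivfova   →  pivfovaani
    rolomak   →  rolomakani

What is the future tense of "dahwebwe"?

Every pair shown (huvuge → huvugeani, misfezak → misfezakani, gapimwa → gapimwaani, …) follows the same rule: add -ani.
So dahwebwe → dahwebweani.

dahwebweani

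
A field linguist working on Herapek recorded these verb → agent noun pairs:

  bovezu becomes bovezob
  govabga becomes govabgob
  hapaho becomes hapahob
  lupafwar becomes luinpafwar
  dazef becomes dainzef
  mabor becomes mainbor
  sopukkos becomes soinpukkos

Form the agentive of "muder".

govabga and lupafwar both have last vowel 'a' yet inflect differently (govabgob, luinpafwar), so the last vowel is not what conditions the rule; whether the stem ends in a vowel or a consonant is.
"muder" ends in a consonant. The stems ending in a consonant (lupafwar → luinpafwar, dazef → dainzef, mabor → mainbor) insert -in- after the first vowel.
So muder → muinder.

muinder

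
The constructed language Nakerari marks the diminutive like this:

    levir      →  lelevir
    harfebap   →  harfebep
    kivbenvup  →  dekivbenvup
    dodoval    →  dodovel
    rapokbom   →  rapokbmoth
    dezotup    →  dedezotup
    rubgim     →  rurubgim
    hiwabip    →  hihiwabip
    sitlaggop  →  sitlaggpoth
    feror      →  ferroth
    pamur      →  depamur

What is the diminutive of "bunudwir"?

harfebap and kivbenvup both end in -p yet inflect differently (harfebep, dekivbenvup), so the final letter is not what conditions the rule; the last vowel is.
"bunudwir" has last vowel 'i'. The stems whose last vowel is 'i' (levir → lelevir, hiwabip → hihiwabip, rubgim → rurubgim) repeat the first consonant+vowel as a prefix.
So bunudwir → bubunudwir.

bubunudwir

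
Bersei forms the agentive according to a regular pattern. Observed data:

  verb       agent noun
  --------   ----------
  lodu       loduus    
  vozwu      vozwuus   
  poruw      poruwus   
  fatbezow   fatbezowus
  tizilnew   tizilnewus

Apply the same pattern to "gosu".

gosuus

Every pair shown (lodu → loduus, vozwu → vozwuus, poruw → poruwus, …) follows the same rule: add -us.
So gosu → gosuus.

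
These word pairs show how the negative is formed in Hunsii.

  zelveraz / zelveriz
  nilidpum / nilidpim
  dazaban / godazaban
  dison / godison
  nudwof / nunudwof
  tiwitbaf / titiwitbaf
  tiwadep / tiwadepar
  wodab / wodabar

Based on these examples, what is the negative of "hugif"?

zelveraz and dazaban both have last vowel 'a' yet inflect differently (zelveriz, godazaban), so the last vowel is not what conditions the rule; the final letter is.
"hugif" ends in -f. The stems ending in -f (nudwof → nunudwof, tiwitbaf → titiwitbaf) repeat the first consonant+vowel as a prefix.
The other patterns: stems ending in -m or -z change the last vowel to 'i'; stems ending in -n add the prefix go-; stems ending in -b or -p add -ar.
So hugif → huhugif.

huhugif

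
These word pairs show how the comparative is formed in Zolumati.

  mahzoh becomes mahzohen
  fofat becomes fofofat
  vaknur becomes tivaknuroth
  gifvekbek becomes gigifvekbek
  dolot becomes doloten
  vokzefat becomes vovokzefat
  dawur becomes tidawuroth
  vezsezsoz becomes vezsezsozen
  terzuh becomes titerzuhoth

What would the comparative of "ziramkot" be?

ziramkoten

vokzefat and dolot both end in -t yet inflect differently (vovokzefat, doloten), so the final letter is not what conditions the rule; the last vowel is.
"ziramkot" has last vowel 'o'. The stems whose last vowel is 'o' (mahzoh → mahzohen, vezsezsoz → vezsezsozen, dolot → doloten) add -en.
The other patterns: stems whose last vowel is 'a' or 'e' repeat the first consonant+vowel as a prefix; stems whose last vowel is 'u' add ti- … -oth around the stem.
So ziramkot → ziramkoten.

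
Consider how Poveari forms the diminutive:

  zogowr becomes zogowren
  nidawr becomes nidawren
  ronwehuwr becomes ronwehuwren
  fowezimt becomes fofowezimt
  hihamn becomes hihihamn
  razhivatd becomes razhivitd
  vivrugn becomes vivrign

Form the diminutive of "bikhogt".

hihamn and vivrugn both end in -n yet inflect differently (hihihamn, vivrign), so the final letter is not what conditions the rule; the second-to-last letter is.
"bikhogt" has second-to-last letter 'g'. The one such stem in the data (vivrugn → vivrign) changes the last vowel to 'i' (as does razhivatd), so the same rule applies.
So bikhogt → bikhigt.

bikhigt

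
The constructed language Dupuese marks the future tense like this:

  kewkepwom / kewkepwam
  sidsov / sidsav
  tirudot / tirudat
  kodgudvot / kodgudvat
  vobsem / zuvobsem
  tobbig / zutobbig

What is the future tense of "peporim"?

"peporim" has last vowel 'i'. The one such stem in the data (tobbig → zutobbig) adds the prefix zu-, so the same rule applies.
The other pattern: stems whose last vowel is 'o' change the last vowel to 'a'.
So peporim → zupeporim.

zupeporim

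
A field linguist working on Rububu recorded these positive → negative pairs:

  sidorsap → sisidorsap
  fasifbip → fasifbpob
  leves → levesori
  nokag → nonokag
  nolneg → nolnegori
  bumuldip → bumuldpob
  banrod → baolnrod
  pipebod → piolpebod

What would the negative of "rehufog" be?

reolhufog

sidorsap and bumuldip both end in -p yet inflect differently (sisidorsap, bumuldpob), so the final letter is not what conditions the rule; the last vowel is.
"rehufog" has last vowel 'o'. The stems whose last vowel is 'o' (banrod → baolnrod, pipebod → piolpebod) insert -ol- after the first vowel.
The other patterns: stems whose last vowel is 'a' repeat the first consonant+vowel as a prefix; stems whose last vowel is 'i' delete the last vowel and add -ob; stems whose last vowel is 'e' add -ori.
So rehufog → reolhufog.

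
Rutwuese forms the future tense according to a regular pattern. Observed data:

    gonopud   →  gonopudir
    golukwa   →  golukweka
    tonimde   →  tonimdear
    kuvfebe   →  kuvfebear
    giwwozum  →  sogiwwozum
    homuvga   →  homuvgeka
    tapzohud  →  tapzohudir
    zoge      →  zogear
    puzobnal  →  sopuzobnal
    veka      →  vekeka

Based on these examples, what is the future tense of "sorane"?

soranear

homuvga and puzobnal both have last vowel 'a' yet inflect differently (homuvgeka, sopuzobnal), so the last vowel is not what conditions the rule; the final letter is.
"sorane" ends in -e. The stems ending in -e (kuvfebe → kuvfebear, zoge → zogear, tonimde → tonimdear) add -ar.
So sorane → soranear.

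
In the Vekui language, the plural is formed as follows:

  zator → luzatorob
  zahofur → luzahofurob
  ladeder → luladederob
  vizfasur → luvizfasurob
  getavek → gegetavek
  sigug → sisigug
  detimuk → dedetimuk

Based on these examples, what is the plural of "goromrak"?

gogoromrak

ladeder and getavek both have last vowel 'e' yet inflect differently (luladederob, gegetavek), so the last vowel is not what conditions the rule; the final letter is.
"goromrak" ends in -k. The stems ending in -k (getavek → gegetavek, detimuk → dedetimuk) repeat the first consonant+vowel as a prefix.
The other pattern: stems ending in -r add lu- … -ob around the stem.
So goromrak → gogoromrak.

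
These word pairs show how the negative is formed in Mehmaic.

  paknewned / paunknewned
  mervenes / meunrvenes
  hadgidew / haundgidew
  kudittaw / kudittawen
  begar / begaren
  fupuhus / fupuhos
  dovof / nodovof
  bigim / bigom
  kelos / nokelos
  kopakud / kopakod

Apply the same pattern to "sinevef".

"sinevef" has last vowel 'e'. The stems whose last vowel is 'e' (hadgidew → haundgidew, mervenes → meunrvenes, paknewned → paunknewned) insert -un- after the first vowel.
So sinevef → siunnevef.

siunnevef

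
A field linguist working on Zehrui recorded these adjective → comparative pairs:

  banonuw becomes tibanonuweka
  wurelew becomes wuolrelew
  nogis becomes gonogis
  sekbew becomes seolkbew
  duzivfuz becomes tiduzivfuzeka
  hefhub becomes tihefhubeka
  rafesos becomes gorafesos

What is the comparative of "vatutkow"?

"vatutkow" has last vowel 'o'. The one such stem in the data (rafesos → gorafesos) adds the prefix go-, so the same rule applies.
So vatutkow → govatutkow.

govatutkow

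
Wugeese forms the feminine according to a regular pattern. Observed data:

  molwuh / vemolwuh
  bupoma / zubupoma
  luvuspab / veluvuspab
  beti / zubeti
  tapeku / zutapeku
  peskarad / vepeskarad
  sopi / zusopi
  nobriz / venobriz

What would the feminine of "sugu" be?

nobriz and sopi both have last vowel 'i' yet inflect differently (venobriz, zusopi), so the last vowel is not what conditions the rule; whether the stem ends in a vowel or a consonant is.
"sugu" ends in a vowel. The stems ending in a vowel (sopi → zusopi, beti → zubeti, tapeku → zutapeku) add the prefix zu-.
The other pattern: stems ending in a consonant add the prefix ve-.
So sugu → zusugu.

zusugu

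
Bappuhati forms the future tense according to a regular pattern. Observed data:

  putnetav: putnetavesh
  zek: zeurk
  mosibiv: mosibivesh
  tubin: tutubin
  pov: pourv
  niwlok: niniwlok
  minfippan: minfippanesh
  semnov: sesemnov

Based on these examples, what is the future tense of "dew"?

"dew" has 1 vowel. The stems with 1 vowel (zek → zeurk, pov → pourv) insert -ur- after the first vowel.
So dew → deurw.

deurw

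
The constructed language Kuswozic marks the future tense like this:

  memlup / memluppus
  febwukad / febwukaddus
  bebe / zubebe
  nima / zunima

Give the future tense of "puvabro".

zupuvabro

febwukad and nima both have last vowel 'a' yet inflect differently (febwukaddus, zunima), so the last vowel is not what conditions the rule; whether the stem ends in a vowel or a consonant is.
"puvabro" ends in a vowel. The stems ending in a vowel (bebe → zubebe, nima → zunima) add the prefix zu-.
So puvabro → zupuvabro.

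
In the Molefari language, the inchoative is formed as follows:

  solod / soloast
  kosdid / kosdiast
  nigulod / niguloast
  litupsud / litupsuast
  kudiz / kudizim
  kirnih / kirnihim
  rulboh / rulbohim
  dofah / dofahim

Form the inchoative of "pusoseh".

pusosehim

"pusoseh" ends in -h. The stems ending in -h (kirnih → kirnihim, rulboh → rulbohim, dofah → dofahim) add -im.
So pusoseh → pusosehim.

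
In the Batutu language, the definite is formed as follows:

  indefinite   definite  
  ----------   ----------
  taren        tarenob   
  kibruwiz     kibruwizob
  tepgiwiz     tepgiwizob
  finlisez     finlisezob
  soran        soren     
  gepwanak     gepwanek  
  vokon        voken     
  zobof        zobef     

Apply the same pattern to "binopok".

"binopok" has last vowel 'o'. The stems whose last vowel is 'o' (vokon → voken, zobof → zobef) change the last vowel to 'e'.
So binopok → binopek.

binopek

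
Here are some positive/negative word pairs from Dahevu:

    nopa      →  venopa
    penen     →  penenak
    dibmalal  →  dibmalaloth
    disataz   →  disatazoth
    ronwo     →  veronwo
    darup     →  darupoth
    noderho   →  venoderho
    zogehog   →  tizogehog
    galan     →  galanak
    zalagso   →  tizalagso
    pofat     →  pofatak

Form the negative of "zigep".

zalagso and noderho both end in -o yet inflect differently (tizalagso, venoderho), so the final letter is not what conditions the rule; the first letter is.
"zigep" begins with z-. The stems beginning with z- (zalagso → tizalagso, zogehog → tizogehog) add the prefix ti-.
The other patterns: stems beginning with d- add -oth; stems beginning with n- or r- add the prefix ve-; stems beginning with g- or p- add -ak.
So zigep → tizigep.

tizigep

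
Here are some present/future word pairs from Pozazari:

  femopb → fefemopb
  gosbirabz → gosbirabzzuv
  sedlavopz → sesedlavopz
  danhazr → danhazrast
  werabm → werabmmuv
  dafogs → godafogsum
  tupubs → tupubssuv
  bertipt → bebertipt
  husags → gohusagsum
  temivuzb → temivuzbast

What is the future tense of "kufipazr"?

sedlavopz and gosbirabz both end in -z yet inflect differently (sesedlavopz, gosbirabzzuv), so the final letter is not what conditions the rule; the second-to-last letter is.
"kufipazr" has second-to-last letter 'z'. The stems whose second-to-last letter is 'z' (danhazr → danhazrast, temivuzb → temivuzbast) add -ast.
So kufipazr → kufipazrast.

kufipazrast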